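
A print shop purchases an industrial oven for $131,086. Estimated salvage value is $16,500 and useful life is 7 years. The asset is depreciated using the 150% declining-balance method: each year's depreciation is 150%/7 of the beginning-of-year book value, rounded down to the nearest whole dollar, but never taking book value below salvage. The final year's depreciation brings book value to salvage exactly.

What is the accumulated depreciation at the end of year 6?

$100,242

Depreciable base = $131,086 − $16,500 = $114,586.
Year 1: ⌊$131,086 × 150%/7⌋ = $28,089. Book value $102,997.
Year 2: ⌊$102,997 × 150%/7⌋ = $22,070. Book value $80,927.
Year 3: ⌊$80,927 × 150%/7⌋ = $17,341. Book value $63,586.
Year 4: ⌊$63,586 × 150%/7⌋ = $13,625. Book value $49,961.
Year 5: ⌊$49,961 × 150%/7⌋ = $10,705. Book value $39,256.
Year 6: ⌊$39,256 × 150%/7⌋ = $8,412. Book value $30,844.
Accumulated through year 6 = $131,086 − $30,844 = $100,242.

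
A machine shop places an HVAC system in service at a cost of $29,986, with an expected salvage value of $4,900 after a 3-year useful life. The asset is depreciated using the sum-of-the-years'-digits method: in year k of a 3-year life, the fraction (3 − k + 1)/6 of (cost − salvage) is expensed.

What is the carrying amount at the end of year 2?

Depreciable base = $29,986 − $4,900 = $25,086.
Sum of the years' digits = 3+2+1 = 6.
Year 1: $25,086 × 3/6 = $12,543. Book value $17,443.
Year 2: $25,086 × 2/6 = $8,362. Book value $9,081.

$9,081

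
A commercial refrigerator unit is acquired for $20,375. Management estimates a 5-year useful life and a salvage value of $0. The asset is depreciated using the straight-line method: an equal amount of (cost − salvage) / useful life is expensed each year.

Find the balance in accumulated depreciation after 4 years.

$16,300

Depreciable base = $20,375 − $0 = $20,375.
Annual expense = $20,375 / 5 = $4,075.
End of year 1: book value $16,300.
End of year 2: book value $12,225.
End of year 3: book value $8,150.
End of year 4: book value $4,075.
Accumulated through year 4 = $20,375 − $4,075 = $16,300.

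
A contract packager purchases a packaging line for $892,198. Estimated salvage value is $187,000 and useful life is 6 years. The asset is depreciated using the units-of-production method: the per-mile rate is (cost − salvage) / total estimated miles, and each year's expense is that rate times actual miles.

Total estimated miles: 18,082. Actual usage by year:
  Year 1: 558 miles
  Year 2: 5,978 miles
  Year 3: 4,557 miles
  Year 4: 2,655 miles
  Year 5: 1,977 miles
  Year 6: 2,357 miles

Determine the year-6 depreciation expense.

$91,923

Depreciable base = $892,198 − $187,000 = $705,198.
Rate = $705,198 / 18,082 miles = $39 per mile.
Year 1: 558 × $39 = $21,762. Book value $870,436.
Year 2: 5,978 × $39 = $233,142. Book value $637,294.
Year 3: 4,557 × $39 = $177,723. Book value $459,571.
Year 4: 2,655 × $39 = $103,545. Book value $356,026.
Year 5: 1,977 × $39 = $77,103. Book value $278,923.
Year 6: 2,357 × $39 = $91,923. Book value $187,000.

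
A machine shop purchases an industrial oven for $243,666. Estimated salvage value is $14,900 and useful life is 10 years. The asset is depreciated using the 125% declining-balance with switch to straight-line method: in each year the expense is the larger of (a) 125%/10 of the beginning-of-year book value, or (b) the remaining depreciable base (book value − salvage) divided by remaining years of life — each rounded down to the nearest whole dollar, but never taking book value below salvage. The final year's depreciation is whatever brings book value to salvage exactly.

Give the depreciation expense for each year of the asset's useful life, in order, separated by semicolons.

Depreciable base = $243,666 − $14,900 = $228,766.
Year 1: DB = ⌊$243,666 × 125%/10⌋ = $30,458; SL = ⌊$228,766/10⌋ = $22,876 → take DB $30,458. Book value $213,208.
Year 2: DB = ⌊$213,208 × 125%/10⌋ = $26,651; SL = ⌊$198,308/9⌋ = $22,034 → take DB $26,651. Book value $186,557.
Year 3: DB = ⌊$186,557 × 125%/10⌋ = $23,319; SL = ⌊$171,657/8⌋ = $21,457 → take DB $23,319. Book value $163,238.
Year 4: DB = ⌊$163,238 × 125%/10⌋ = $20,404; SL = ⌊$148,338/7⌋ = $21,191 → take SL $21,191. Book value $142,047.
Year 5: DB = ⌊$142,047 × 125%/10⌋ = $17,755; SL = ⌊$127,147/6⌋ = $21,191 → take SL $21,191. Book value $120,856.
Year 6: DB = ⌊$120,856 × 125%/10⌋ = $15,107; SL = ⌊$105,956/5⌋ = $21,191 → take SL $21,191. Book value $99,665.
Year 7: DB = ⌊$99,665 × 125%/10⌋ = $12,458; SL = ⌊$84,765/4⌋ = $21,191 → take SL $21,191. Book value $78,474.
Year 8: DB = ⌊$78,474 × 125%/10⌋ = $9,809; SL = ⌊$63,574/3⌋ = $21,191 → take SL $21,191. Book value $57,283.
Year 9: DB = ⌊$57,283 × 125%/10⌋ = $7,160; SL = ⌊$42,383/2⌋ = $21,191 → take SL $21,191. Book value $36,092.
Year 10 (final): $36,092 − $14,900 = $21,192. Book value $14,900.

$30,458; $26,651; $23,319; $21,191; $21,191; $21,191; $21,191; $21,191; $21,191; $21,192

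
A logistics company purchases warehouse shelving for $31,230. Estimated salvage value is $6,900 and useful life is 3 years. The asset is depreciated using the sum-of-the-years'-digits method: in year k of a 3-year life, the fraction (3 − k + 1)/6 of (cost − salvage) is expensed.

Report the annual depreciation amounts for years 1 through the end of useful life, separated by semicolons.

$12,165; $8,110; $4,055

Depreciable base = $31,230 − $6,900 = $24,330.
Sum of the years' digits = 3+2+1 = 6.
Year 1: $24,330 × 3/6 = $12,165. Book value $19,065.
Year 2: $24,330 × 2/6 = $8,110. Book value $10,955.
Year 3: $24,330 × 1/6 = $4,055. Book value $6,900.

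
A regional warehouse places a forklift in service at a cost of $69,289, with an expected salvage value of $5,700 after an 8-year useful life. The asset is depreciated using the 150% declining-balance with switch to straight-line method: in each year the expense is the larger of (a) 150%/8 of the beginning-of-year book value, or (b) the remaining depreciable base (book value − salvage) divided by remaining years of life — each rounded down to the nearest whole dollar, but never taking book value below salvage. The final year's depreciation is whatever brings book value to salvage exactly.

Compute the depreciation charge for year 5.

Depreciable base = $69,289 − $5,700 = $63,589.
Year 1: DB = ⌊$69,289 × 150%/8⌋ = $12,991; SL = ⌊$63,589/8⌋ = $7,948 → take DB $12,991. Book value $56,298.
Year 2: DB = ⌊$56,298 × 150%/8⌋ = $10,555; SL = ⌊$50,598/7⌋ = $7,228 → take DB $10,555. Book value $45,743.
Year 3: DB = ⌊$45,743 × 150%/8⌋ = $8,576; SL = ⌊$40,043/6⌋ = $6,673 → take DB $8,576. Book value $37,167.
Year 4: DB = ⌊$37,167 × 150%/8⌋ = $6,968; SL = ⌊$31,467/5⌋ = $6,293 → take DB $6,968. Book value $30,199.
Year 5: DB = ⌊$30,199 × 150%/8⌋ = $5,662; SL = ⌊$24,499/4⌋ = $6,124 → take SL $6,124. Book value $24,075.

$6,124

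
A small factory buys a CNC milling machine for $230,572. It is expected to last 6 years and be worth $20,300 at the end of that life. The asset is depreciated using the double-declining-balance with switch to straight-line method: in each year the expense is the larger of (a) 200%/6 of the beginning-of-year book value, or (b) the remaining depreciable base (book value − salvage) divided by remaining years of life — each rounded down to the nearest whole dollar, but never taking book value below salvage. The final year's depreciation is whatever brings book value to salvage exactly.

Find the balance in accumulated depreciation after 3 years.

$162,254

Depreciable base = $230,572 − $20,300 = $210,272.
Year 1: DB = ⌊$230,572 × 200%/6⌋ = $76,857; SL = ⌊$210,272/6⌋ = $35,045 → take DB $76,857. Book value $153,715.
Year 2: DB = ⌊$153,715 × 200%/6⌋ = $51,238; SL = ⌊$133,415/5⌋ = $26,683 → take DB $51,238. Book value $102,477.
Year 3: DB = ⌊$102,477 × 200%/6⌋ = $34,159; SL = ⌊$82,177/4⌋ = $20,544 → take DB $34,159. Book value $68,318.
Accumulated through year 3 = $230,572 − $68,318 = $162,254.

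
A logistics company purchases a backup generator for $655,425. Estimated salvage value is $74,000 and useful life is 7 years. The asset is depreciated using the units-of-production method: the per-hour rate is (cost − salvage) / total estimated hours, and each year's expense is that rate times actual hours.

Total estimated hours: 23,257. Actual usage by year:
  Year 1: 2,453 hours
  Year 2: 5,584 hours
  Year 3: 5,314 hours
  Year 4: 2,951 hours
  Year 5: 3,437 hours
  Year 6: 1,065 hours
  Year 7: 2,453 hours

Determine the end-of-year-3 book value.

$321,650

Depreciable base = $655,425 − $74,000 = $581,425.
Rate = $581,425 / 23,257 hours = $25 per hour.
Year 1: 2,453 × $25 = $61,325. Book value $594,100.
Year 2: 5,584 × $25 = $139,600. Book value $454,500.
Year 3: 5,314 × $25 = $132,850. Book value $321,650.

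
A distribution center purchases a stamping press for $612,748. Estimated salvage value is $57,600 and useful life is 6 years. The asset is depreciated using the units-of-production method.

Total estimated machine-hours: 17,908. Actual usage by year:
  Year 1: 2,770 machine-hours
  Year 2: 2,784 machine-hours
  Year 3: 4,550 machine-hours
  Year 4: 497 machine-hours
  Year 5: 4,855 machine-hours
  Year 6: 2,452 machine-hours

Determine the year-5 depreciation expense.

$150,505

Depreciable base = $612,748 − $57,600 = $555,148.
Rate = $555,148 / 17,908 machine-hours = $31 per machine-hour.
Year 1: 2,770 × $31 = $85,870. Book value $526,878.
Year 2: 2,784 × $31 = $86,304. Book value $440,574.
Year 3: 4,550 × $31 = $141,050. Book value $299,524.
Year 4: 497 × $31 = $15,407. Book value $284,117.
Year 5: 4,855 × $31 = $150,505. Book value $133,612.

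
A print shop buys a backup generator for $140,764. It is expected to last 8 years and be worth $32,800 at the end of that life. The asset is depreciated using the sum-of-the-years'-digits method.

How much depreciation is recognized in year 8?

$2,999

Depreciable base = $140,764 − $32,800 = $107,964.
Sum of the years' digits = 8+7+6+5+4+3+2+1 = 36.
Year 1: $107,964 × 8/36 = $23,992. Book value $116,772.
Year 2: $107,964 × 7/36 = $20,993. Book value $95,779.
Year 3: $107,964 × 6/36 = $17,994. Book value $77,785.
Year 4: $107,964 × 5/36 = $14,995. Book value $62,790.
Year 5: $107,964 × 4/36 = $11,996. Book value $50,794.
Year 6: $107,964 × 3/36 = $8,997. Book value $41,797.
Year 7: $107,964 × 2/36 = $5,998. Book value $35,799.
Year 8: $107,964 × 1/36 = $2,999. Book value $32,800.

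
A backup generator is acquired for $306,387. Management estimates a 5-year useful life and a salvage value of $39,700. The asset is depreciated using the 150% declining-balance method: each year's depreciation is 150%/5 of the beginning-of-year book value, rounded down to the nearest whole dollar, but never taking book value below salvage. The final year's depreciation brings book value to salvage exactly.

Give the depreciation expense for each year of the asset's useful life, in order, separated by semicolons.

$91,916; $64,341; $45,039; $31,527; $33,864

Depreciable base = $306,387 − $39,700 = $266,687.
Year 1: ⌊$306,387 × 150%/5⌋ = $91,916. Book value $214,471.
Year 2: ⌊$214,471 × 150%/5⌋ = $64,341. Book value $150,130.
Year 3: ⌊$150,130 × 150%/5⌋ = $45,039. Book value $105,091.
Year 4: ⌊$105,091 × 150%/5⌋ = $31,527. Book value $73,564.
Year 5 (final): $73,564 − $39,700 = $33,864. Book value $39,700.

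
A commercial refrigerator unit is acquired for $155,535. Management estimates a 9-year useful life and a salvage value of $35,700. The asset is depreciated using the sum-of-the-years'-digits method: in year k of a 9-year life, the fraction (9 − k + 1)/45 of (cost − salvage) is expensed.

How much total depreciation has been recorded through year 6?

Depreciable base = $155,535 − $35,700 = $119,835.
Sum of the years' digits = 9+8+7+6+5+4+3+2+1 = 45.
Year 1: $119,835 × 9/45 = $23,967. Book value $131,568.
Year 2: $119,835 × 8/45 = $21,304. Book value $110,264.
Year 3: $119,835 × 7/45 = $18,641. Book value $91,623.
Year 4: $119,835 × 6/45 = $15,978. Book value $75,645.
Year 5: $119,835 × 5/45 = $13,315. Book value $62,330.
Year 6: $119,835 × 4/45 = $10,652. Book value $51,678.
Accumulated through year 6 = $155,535 − $51,678 = $103,857.

$103,857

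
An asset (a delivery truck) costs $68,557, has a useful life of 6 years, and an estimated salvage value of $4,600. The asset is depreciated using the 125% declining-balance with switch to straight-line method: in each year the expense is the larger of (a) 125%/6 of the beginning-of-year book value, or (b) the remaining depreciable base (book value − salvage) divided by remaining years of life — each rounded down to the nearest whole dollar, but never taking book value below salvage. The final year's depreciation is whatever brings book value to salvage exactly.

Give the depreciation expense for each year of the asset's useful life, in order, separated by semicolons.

Depreciable base = $68,557 − $4,600 = $63,957.
Year 1: DB = ⌊$68,557 × 125%/6⌋ = $14,282; SL = ⌊$63,957/6⌋ = $10,659 → take DB $14,282. Book value $54,275.
Year 2: DB = ⌊$54,275 × 125%/6⌋ = $11,307; SL = ⌊$49,675/5⌋ = $9,935 → take DB $11,307. Book value $42,968.
Year 3: DB = ⌊$42,968 × 125%/6⌋ = $8,951; SL = ⌊$38,368/4⌋ = $9,592 → take SL $9,592. Book value $33,376.
Year 4: DB = ⌊$33,376 × 125%/6⌋ = $6,953; SL = ⌊$28,776/3⌋ = $9,592 → take SL $9,592. Book value $23,784.
Year 5: DB = ⌊$23,784 × 125%/6⌋ = $4,955; SL = ⌊$19,184/2⌋ = $9,592 → take SL $9,592. Book value $14,192.
Year 6 (final): $14,192 − $4,600 = $9,592. Book value $4,600.

$14,282; $11,307; $9,592; $9,592; $9,592; $9,592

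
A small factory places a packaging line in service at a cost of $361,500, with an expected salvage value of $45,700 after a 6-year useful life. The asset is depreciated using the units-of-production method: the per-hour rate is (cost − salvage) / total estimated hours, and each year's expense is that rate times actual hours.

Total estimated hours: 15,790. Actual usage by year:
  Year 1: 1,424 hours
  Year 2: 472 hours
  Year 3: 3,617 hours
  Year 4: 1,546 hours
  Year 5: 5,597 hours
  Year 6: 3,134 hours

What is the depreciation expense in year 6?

$62,680

Depreciable base = $361,500 − $45,700 = $315,800.
Rate = $315,800 / 15,790 hours = $20 per hour.
Year 1: 1,424 × $20 = $28,480. Book value $333,020.
Year 2: 472 × $20 = $9,440. Book value $323,580.
Year 3: 3,617 × $20 = $72,340. Book value $251,240.
Year 4: 1,546 × $20 = $30,920. Book value $220,320.
Year 5: 5,597 × $20 = $111,940. Book value $108,380.
Year 6: 3,134 × $20 = $62,680. Book value $45,700.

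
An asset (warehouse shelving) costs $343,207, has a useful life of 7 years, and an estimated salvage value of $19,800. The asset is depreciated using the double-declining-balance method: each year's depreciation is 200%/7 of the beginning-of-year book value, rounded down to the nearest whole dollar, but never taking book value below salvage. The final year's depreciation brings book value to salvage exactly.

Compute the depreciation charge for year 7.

$25,783

Depreciable base = $343,207 − $19,800 = $323,407.
Year 1: ⌊$343,207 × 200%/7⌋ = $98,059. Book value $245,148.
Year 2: ⌊$245,148 × 200%/7⌋ = $70,042. Book value $175,106.
Year 3: ⌊$175,106 × 200%/7⌋ = $50,030. Book value $125,076.
Year 4: ⌊$125,076 × 200%/7⌋ = $35,736. Book value $89,340.
Year 5: ⌊$89,340 × 200%/7⌋ = $25,525. Book value $63,815.
Year 6: ⌊$63,815 × 200%/7⌋ = $18,232. Book value $45,583.
Year 7 (final): $45,583 − $19,800 = $25,783. Book value $19,800.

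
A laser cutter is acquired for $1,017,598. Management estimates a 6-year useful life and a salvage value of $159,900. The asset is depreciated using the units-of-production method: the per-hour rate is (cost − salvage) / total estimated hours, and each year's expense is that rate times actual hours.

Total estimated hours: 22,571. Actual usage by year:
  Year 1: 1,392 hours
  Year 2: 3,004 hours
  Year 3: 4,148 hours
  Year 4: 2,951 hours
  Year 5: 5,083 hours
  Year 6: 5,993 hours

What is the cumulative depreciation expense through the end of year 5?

Depreciable base = $1,017,598 − $159,900 = $857,698.
Rate = $857,698 / 22,571 hours = $38 per hour.
Year 1: 1,392 × $38 = $52,896. Book value $964,702.
Year 2: 3,004 × $38 = $114,152. Book value $850,550.
Year 3: 4,148 × $38 = $157,624. Book value $692,926.
Year 4: 2,951 × $38 = $112,138. Book value $580,788.
Year 5: 5,083 × $38 = $193,154. Book value $387,634.
Accumulated through year 5 = $1,017,598 − $387,634 = $629,964.

$629,964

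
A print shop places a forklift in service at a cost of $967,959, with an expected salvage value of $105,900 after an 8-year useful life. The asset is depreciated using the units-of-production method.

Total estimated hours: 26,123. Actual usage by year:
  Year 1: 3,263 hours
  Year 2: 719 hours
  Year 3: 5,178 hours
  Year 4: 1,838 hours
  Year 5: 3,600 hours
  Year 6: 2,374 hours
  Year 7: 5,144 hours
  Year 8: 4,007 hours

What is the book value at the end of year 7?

Depreciable base = $967,959 − $105,900 = $862,059.
Rate = $862,059 / 26,123 hours = $33 per hour.
Year 1: 3,263 × $33 = $107,679. Book value $860,280.
Year 2: 719 × $33 = $23,727. Book value $836,553.
Year 3: 5,178 × $33 = $170,874. Book value $665,679.
Year 4: 1,838 × $33 = $60,654. Book value $605,025.
Year 5: 3,600 × $33 = $118,800. Book value $486,225.
Year 6: 2,374 × $33 = $78,342. Book value $407,883.
Year 7: 5,144 × $33 = $169,752. Book value $238,131.

$238,131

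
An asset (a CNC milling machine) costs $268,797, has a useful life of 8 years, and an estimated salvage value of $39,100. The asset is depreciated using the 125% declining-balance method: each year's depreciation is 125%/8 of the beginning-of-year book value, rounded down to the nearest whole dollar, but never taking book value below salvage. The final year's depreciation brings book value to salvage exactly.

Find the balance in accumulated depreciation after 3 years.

$107,336

Depreciable base = $268,797 − $39,100 = $229,697.
Year 1: ⌊$268,797 × 125%/8⌋ = $41,999. Book value $226,798.
Year 2: ⌊$226,798 × 125%/8⌋ = $35,437. Book value $191,361.
Year 3: ⌊$191,361 × 125%/8⌋ = $29,900. Book value $161,461.
Accumulated through year 3 = $268,797 − $161,461 = $107,336.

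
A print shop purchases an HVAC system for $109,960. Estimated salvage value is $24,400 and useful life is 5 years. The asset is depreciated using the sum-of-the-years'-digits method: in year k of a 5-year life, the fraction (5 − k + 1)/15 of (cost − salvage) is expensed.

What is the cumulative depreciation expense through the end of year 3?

$68,448

Depreciable base = $109,960 − $24,400 = $85,560.
Sum of the years' digits = 5+4+3+2+1 = 15.
Year 1: $85,560 × 5/15 = $28,520. Book value $81,440.
Year 2: $85,560 × 4/15 = $22,816. Book value $58,624.
Year 3: $85,560 × 3/15 = $17,112. Book value $41,512.
Accumulated through year 3 = $109,960 − $41,512 = $68,448.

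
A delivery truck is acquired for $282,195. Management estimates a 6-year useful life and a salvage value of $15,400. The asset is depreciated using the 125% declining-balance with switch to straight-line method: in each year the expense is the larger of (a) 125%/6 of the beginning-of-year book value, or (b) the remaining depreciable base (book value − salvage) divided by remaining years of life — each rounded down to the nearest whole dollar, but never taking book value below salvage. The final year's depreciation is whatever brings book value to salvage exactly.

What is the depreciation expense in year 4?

Depreciable base = $282,195 − $15,400 = $266,795.
Year 1: DB = ⌊$282,195 × 125%/6⌋ = $58,790; SL = ⌊$266,795/6⌋ = $44,465 → take DB $58,790. Book value $223,405.
Year 2: DB = ⌊$223,405 × 125%/6⌋ = $46,542; SL = ⌊$208,005/5⌋ = $41,601 → take DB $46,542. Book value $176,863.
Year 3: DB = ⌊$176,863 × 125%/6⌋ = $36,846; SL = ⌊$161,463/4⌋ = $40,365 → take SL $40,365. Book value $136,498.
Year 4: DB = ⌊$136,498 × 125%/6⌋ = $28,437; SL = ⌊$121,098/3⌋ = $40,366 → take SL $40,366. Book value $96,132.

$40,366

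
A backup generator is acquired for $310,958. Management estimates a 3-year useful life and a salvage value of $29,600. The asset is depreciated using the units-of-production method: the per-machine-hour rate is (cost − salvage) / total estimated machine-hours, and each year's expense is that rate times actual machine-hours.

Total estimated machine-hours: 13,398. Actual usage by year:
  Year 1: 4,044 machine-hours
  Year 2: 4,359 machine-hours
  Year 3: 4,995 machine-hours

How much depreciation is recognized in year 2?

$91,539

Depreciable base = $310,958 − $29,600 = $281,358.
Rate = $281,358 / 13,398 machine-hours = $21 per machine-hour.
Year 1: 4,044 × $21 = $84,924. Book value $226,034.
Year 2: 4,359 × $21 = $91,539. Book value $134,495.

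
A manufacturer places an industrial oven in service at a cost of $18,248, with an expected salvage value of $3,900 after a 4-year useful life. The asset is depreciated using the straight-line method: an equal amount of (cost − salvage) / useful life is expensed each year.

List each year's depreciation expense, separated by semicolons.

$3,587; $3,587; $3,587; $3,587

Depreciable base = $18,248 − $3,900 = $14,348.
Annual expense = $14,348 / 4 = $3,587.
End of year 1: book value $14,661.
End of year 2: book value $11,074.
End of year 3: book value $7,487.
End of year 4: book value $3,900.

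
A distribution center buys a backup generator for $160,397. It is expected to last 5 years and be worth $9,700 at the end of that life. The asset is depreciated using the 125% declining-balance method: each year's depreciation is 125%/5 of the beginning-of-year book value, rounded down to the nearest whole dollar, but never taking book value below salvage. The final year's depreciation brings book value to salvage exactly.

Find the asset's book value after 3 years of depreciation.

$67,668

Depreciable base = $160,397 − $9,700 = $150,697.
Year 1: ⌊$160,397 × 125%/5⌋ = $40,099. Book value $120,298.
Year 2: ⌊$120,298 × 125%/5⌋ = $30,074. Book value $90,224.
Year 3: ⌊$90,224 × 125%/5⌋ = $22,556. Book value $67,668.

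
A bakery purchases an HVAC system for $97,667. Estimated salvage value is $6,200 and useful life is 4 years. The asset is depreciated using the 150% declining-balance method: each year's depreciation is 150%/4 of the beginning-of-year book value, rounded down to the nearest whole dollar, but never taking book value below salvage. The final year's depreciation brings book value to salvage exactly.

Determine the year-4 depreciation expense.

$17,645

Depreciable base = $97,667 − $6,200 = $91,467.
Year 1: ⌊$97,667 × 150%/4⌋ = $36,625. Book value $61,042.
Year 2: ⌊$61,042 × 150%/4⌋ = $22,890. Book value $38,152.
Year 3: ⌊$38,152 × 150%/4⌋ = $14,307. Book value $23,845.
Year 4 (final): $23,845 − $6,200 = $17,645. Book value $6,200.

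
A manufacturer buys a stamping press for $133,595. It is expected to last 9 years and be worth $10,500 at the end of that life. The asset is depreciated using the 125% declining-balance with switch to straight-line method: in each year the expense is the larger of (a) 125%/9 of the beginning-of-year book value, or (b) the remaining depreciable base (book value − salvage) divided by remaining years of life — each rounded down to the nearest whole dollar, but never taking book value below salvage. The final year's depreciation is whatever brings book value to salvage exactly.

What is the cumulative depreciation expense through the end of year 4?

$60,756

Depreciable base = $133,595 − $10,500 = $123,095.
Year 1: DB = ⌊$133,595 × 125%/9⌋ = $18,554; SL = ⌊$123,095/9⌋ = $13,677 → take DB $18,554. Book value $115,041.
Year 2: DB = ⌊$115,041 × 125%/9⌋ = $15,977; SL = ⌊$104,541/8⌋ = $13,067 → take DB $15,977. Book value $99,064.
Year 3: DB = ⌊$99,064 × 125%/9⌋ = $13,758; SL = ⌊$88,564/7⌋ = $12,652 → take DB $13,758. Book value $85,306.
Year 4: DB = ⌊$85,306 × 125%/9⌋ = $11,848; SL = ⌊$74,806/6⌋ = $12,467 → take SL $12,467. Book value $72,839.
Accumulated through year 4 = $133,595 − $72,839 = $60,756.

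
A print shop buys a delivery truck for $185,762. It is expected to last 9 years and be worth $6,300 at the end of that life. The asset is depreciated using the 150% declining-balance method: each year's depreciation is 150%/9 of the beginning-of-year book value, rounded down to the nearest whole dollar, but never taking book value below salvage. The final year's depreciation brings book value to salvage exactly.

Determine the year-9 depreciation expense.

Depreciable base = $185,762 − $6,300 = $179,462.
Year 1: ⌊$185,762 × 150%/9⌋ = $30,960. Book value $154,802.
Year 2: ⌊$154,802 × 150%/9⌋ = $25,800. Book value $129,002.
Year 3: ⌊$129,002 × 150%/9⌋ = $21,500. Book value $107,502.
Year 4: ⌊$107,502 × 150%/9⌋ = $17,917. Book value $89,585.
Year 5: ⌊$89,585 × 150%/9⌋ = $14,930. Book value $74,655.
Year 6: ⌊$74,655 × 150%/9⌋ = $12,442. Book value $62,213.
Year 7: ⌊$62,213 × 150%/9⌋ = $10,368. Book value $51,845.
Year 8: ⌊$51,845 × 150%/9⌋ = $8,640. Book value $43,205.
Year 9 (final): $43,205 − $6,300 = $36,905. Book value $6,300.

$36,905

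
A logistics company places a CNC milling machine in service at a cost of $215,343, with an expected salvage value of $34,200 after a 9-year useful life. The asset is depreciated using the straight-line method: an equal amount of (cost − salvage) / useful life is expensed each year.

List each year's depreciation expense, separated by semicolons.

Depreciable base = $215,343 − $34,200 = $181,143.
Annual expense = $181,143 / 9 = $20,127.
End of year 1: book value $195,216.
End of year 2: book value $175,089.
End of year 3: book value $154,962.
End of year 4: book value $134,835.
End of year 5: book value $114,708.
End of year 6: book value $94,581.
End of year 7: book value $74,454.
End of year 8: book value $54,327.
End of year 9: book value $34,200.

$20,127; $20,127; $20,127; $20,127; $20,127; $20,127; $20,127; $20,127; $20,127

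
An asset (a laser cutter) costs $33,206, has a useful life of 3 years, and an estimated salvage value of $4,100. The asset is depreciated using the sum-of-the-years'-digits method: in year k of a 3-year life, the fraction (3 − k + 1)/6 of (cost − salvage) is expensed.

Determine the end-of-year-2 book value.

$8,951

Depreciable base = $33,206 − $4,100 = $29,106.
Sum of the years' digits = 3+2+1 = 6.
Year 1: $29,106 × 3/6 = $14,553. Book value $18,653.
Year 2: $29,106 × 2/6 = $9,702. Book value $8,951.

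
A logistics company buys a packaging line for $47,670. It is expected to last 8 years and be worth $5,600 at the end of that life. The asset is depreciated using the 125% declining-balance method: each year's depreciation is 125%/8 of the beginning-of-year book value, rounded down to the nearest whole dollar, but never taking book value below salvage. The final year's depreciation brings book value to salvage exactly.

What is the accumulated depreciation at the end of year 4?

$23,508

Depreciable base = $47,670 − $5,600 = $42,070.
Year 1: ⌊$47,670 × 125%/8⌋ = $7,448. Book value $40,222.
Year 2: ⌊$40,222 × 125%/8⌋ = $6,284. Book value $33,938.
Year 3: ⌊$33,938 × 125%/8⌋ = $5,302. Book value $28,636.
Year 4: ⌊$28,636 × 125%/8⌋ = $4,474. Book value $24,162.
Accumulated through year 4 = $47,670 − $24,162 = $23,508.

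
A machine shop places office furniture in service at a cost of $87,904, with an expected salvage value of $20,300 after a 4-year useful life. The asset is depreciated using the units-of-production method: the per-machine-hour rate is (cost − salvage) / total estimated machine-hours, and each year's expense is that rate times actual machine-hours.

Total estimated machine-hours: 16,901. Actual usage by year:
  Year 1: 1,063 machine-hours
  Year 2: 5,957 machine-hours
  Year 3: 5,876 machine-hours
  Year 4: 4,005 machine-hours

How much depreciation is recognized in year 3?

$23,504

Depreciable base = $87,904 − $20,300 = $67,604.
Rate = $67,604 / 16,901 machine-hours = $4 per machine-hour.
Year 1: 1,063 × $4 = $4,252. Book value $83,652.
Year 2: 5,957 × $4 = $23,828. Book value $59,824.
Year 3: 5,876 × $4 = $23,504. Book value $36,320.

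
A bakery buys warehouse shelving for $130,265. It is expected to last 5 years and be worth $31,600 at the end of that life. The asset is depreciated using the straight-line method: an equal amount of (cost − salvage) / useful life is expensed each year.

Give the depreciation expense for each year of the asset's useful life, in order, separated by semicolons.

$19,733; $19,733; $19,733; $19,733; $19,733

Depreciable base = $130,265 − $31,600 = $98,665.
Annual expense = $98,665 / 5 = $19,733.
End of year 1: book value $110,532.
End of year 2: book value $90,799.
End of year 3: book value $71,066.
End of year 4: book value $51,333.
End of year 5: book value $31,600.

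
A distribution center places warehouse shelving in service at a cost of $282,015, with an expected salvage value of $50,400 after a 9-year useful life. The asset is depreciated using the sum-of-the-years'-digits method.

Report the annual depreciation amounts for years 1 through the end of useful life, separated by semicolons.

Depreciable base = $282,015 − $50,400 = $231,615.
Sum of the years' digits = 9+8+7+6+5+4+3+2+1 = 45.
Year 1: $231,615 × 9/45 = $46,323. Book value $235,692.
Year 2: $231,615 × 8/45 = $41,176. Book value $194,516.
Year 3: $231,615 × 7/45 = $36,029. Book value $158,487.
Year 4: $231,615 × 6/45 = $30,882. Book value $127,605.
Year 5: $231,615 × 5/45 = $25,735. Book value $101,870.
Year 6: $231,615 × 4/45 = $20,588. Book value $81,282.
Year 7: $231,615 × 3/45 = $15,441. Book value $65,841.
Year 8: $231,615 × 2/45 = $10,294. Book value $55,547.
Year 9: $231,615 × 1/45 = $5,147. Book value $50,400.

$46,323; $41,176; $36,029; $30,882; $25,735; $20,588; $15,441; $10,294; $5,147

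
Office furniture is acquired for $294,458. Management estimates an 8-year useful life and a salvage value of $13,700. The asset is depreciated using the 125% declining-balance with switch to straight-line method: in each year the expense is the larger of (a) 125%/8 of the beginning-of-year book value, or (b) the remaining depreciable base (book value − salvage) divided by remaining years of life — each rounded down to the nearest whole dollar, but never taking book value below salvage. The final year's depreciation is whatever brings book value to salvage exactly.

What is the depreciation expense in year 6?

Depreciable base = $294,458 − $13,700 = $280,758.
Year 1: DB = ⌊$294,458 × 125%/8⌋ = $46,009; SL = ⌊$280,758/8⌋ = $35,094 → take DB $46,009. Book value $248,449.
Year 2: DB = ⌊$248,449 × 125%/8⌋ = $38,820; SL = ⌊$234,749/7⌋ = $33,535 → take DB $38,820. Book value $209,629.
Year 3: DB = ⌊$209,629 × 125%/8⌋ = $32,754; SL = ⌊$195,929/6⌋ = $32,654 → take DB $32,754. Book value $176,875.
Year 4: DB = ⌊$176,875 × 125%/8⌋ = $27,636; SL = ⌊$163,175/5⌋ = $32,635 → take SL $32,635. Book value $144,240.
Year 5: DB = ⌊$144,240 × 125%/8⌋ = $22,537; SL = ⌊$130,540/4⌋ = $32,635 → take SL $32,635. Book value $111,605.
Year 6: DB = ⌊$111,605 × 125%/8⌋ = $17,438; SL = ⌊$97,905/3⌋ = $32,635 → take SL $32,635. Book value $78,970.

$32,635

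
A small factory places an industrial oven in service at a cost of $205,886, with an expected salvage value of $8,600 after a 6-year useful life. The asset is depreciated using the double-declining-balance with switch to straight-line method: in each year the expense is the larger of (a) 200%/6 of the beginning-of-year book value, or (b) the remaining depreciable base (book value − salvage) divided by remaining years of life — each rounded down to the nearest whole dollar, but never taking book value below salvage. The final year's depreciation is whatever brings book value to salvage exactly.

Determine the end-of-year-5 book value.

Depreciable base = $205,886 − $8,600 = $197,286.
Year 1: DB = ⌊$205,886 × 200%/6⌋ = $68,628; SL = ⌊$197,286/6⌋ = $32,881 → take DB $68,628. Book value $137,258.
Year 2: DB = ⌊$137,258 × 200%/6⌋ = $45,752; SL = ⌊$128,658/5⌋ = $25,731 → take DB $45,752. Book value $91,506.
Year 3: DB = ⌊$91,506 × 200%/6⌋ = $30,502; SL = ⌊$82,906/4⌋ = $20,726 → take DB $30,502. Book value $61,004.
Year 4: DB = ⌊$61,004 × 200%/6⌋ = $20,334; SL = ⌊$52,404/3⌋ = $17,468 → take DB $20,334. Book value $40,670.
Year 5: DB = ⌊$40,670 × 200%/6⌋ = $13,556; SL = ⌊$32,070/2⌋ = $16,035 → take SL $16,035. Book value $24,635.

$24,635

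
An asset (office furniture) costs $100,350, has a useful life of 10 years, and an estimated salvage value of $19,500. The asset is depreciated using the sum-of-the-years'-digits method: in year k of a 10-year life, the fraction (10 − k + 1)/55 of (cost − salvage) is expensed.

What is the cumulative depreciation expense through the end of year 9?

$79,380

Depreciable base = $100,350 − $19,500 = $80,850.
Sum of the years' digits = 10+9+8+7+6+5+4+3+2+1 = 55.
Year 1: $80,850 × 10/55 = $14,700. Book value $85,650.
Year 2: $80,850 × 9/55 = $13,230. Book value $72,420.
Year 3: $80,850 × 8/55 = $11,760. Book value $60,660.
Year 4: $80,850 × 7/55 = $10,290. Book value $50,370.
Year 5: $80,850 × 6/55 = $8,820. Book value $41,550.
Year 6: $80,850 × 5/55 = $7,350. Book value $34,200.
Year 7: $80,850 × 4/55 = $5,880. Book value $28,320.
Year 8: $80,850 × 3/55 = $4,410. Book value $23,910.
Year 9: $80,850 × 2/55 = $2,940. Book value $20,970.
Accumulated through year 9 = $100,350 − $20,970 = $79,380.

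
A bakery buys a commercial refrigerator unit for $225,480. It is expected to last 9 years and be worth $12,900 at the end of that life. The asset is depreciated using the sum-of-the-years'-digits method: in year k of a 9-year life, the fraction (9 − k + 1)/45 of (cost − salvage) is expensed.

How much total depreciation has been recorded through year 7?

Depreciable base = $225,480 − $12,900 = $212,580.
Sum of the years' digits = 9+8+7+6+5+4+3+2+1 = 45.
Year 1: $212,580 × 9/45 = $42,516. Book value $182,964.
Year 2: $212,580 × 8/45 = $37,792. Book value $145,172.
Year 3: $212,580 × 7/45 = $33,068. Book value $112,104.
Year 4: $212,580 × 6/45 = $28,344. Book value $83,760.
Year 5: $212,580 × 5/45 = $23,620. Book value $60,140.
Year 6: $212,580 × 4/45 = $18,896. Book value $41,244.
Year 7: $212,580 × 3/45 = $14,172. Book value $27,072.
Accumulated through year 7 = $225,480 − $27,072 = $198,408.

$198,408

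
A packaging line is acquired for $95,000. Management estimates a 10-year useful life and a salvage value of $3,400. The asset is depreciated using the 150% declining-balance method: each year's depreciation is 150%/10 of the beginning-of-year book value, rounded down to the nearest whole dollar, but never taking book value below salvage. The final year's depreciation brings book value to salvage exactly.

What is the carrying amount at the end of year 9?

Depreciable base = $95,000 − $3,400 = $91,600.
Year 1: ⌊$95,000 × 150%/10⌋ = $14,250. Book value $80,750.
Year 2: ⌊$80,750 × 150%/10⌋ = $12,112. Book value $68,638.
Year 3: ⌊$68,638 × 150%/10⌋ = $10,295. Book value $58,343.
Year 4: ⌊$58,343 × 150%/10⌋ = $8,751. Book value $49,592.
Year 5: ⌊$49,592 × 150%/10⌋ = $7,438. Book value $42,154.
Year 6: ⌊$42,154 × 150%/10⌋ = $6,323. Book value $35,831.
Year 7: ⌊$35,831 × 150%/10⌋ = $5,374. Book value $30,457.
Year 8: ⌊$30,457 × 150%/10⌋ = $4,568. Book value $25,889.
Year 9: ⌊$25,889 × 150%/10⌋ = $3,883. Book value $22,006.

$22,006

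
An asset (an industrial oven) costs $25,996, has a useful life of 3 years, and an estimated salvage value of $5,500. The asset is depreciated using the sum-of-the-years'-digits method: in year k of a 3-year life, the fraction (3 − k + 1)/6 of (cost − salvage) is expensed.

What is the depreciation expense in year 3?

$3,416

Depreciable base = $25,996 − $5,500 = $20,496.
Sum of the years' digits = 3+2+1 = 6.
Year 1: $20,496 × 3/6 = $10,248. Book value $15,748.
Year 2: $20,496 × 2/6 = $6,832. Book value $8,916.
Year 3: $20,496 × 1/6 = $3,416. Book value $5,500.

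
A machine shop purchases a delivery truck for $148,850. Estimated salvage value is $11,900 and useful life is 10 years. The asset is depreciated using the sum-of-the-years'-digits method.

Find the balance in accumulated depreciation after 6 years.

$112,050

Depreciable base = $148,850 − $11,900 = $136,950.
Sum of the years' digits = 10+9+8+7+6+5+4+3+2+1 = 55.
Year 1: $136,950 × 10/55 = $24,900. Book value $123,950.
Year 2: $136,950 × 9/55 = $22,410. Book value $101,540.
Year 3: $136,950 × 8/55 = $19,920. Book value $81,620.
Year 4: $136,950 × 7/55 = $17,430. Book value $64,190.
Year 5: $136,950 × 6/55 = $14,940. Book value $49,250.
Year 6: $136,950 × 5/55 = $12,450. Book value $36,800.
Accumulated through year 6 = $148,850 − $36,800 = $112,050.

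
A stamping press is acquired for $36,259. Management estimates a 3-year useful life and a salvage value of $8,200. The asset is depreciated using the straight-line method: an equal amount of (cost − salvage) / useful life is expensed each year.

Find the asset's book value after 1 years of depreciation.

Depreciable base = $36,259 − $8,200 = $28,059.
Annual expense = $28,059 / 3 = $9,353.
End of year 1: book value $26,906.

$26,906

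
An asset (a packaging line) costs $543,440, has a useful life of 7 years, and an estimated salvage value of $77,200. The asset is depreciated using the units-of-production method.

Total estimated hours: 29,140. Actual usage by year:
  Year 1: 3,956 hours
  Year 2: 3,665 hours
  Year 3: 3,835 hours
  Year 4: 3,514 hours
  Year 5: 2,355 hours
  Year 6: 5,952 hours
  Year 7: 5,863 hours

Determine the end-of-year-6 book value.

$171,008

Depreciable base = $543,440 − $77,200 = $466,240.
Rate = $466,240 / 29,140 hours = $16 per hour.
Year 1: 3,956 × $16 = $63,296. Book value $480,144.
Year 2: 3,665 × $16 = $58,640. Book value $421,504.
Year 3: 3,835 × $16 = $61,360. Book value $360,144.
Year 4: 3,514 × $16 = $56,224. Book value $303,920.
Year 5: 2,355 × $16 = $37,680. Book value $266,240.
Year 6: 5,952 × $16 = $95,232. Book value $171,008.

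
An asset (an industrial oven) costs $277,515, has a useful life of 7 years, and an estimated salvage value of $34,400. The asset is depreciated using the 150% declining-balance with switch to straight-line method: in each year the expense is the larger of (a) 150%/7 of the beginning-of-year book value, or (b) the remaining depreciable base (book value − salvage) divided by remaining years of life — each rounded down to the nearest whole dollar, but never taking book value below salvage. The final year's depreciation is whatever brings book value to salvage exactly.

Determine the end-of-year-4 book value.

$105,767

Depreciable base = $277,515 − $34,400 = $243,115.
Year 1: DB = ⌊$277,515 × 150%/7⌋ = $59,467; SL = ⌊$243,115/7⌋ = $34,730 → take DB $59,467. Book value $218,048.
Year 2: DB = ⌊$218,048 × 150%/7⌋ = $46,724; SL = ⌊$183,648/6⌋ = $30,608 → take DB $46,724. Book value $171,324.
Year 3: DB = ⌊$171,324 × 150%/7⌋ = $36,712; SL = ⌊$136,924/5⌋ = $27,384 → take DB $36,712. Book value $134,612.
Year 4: DB = ⌊$134,612 × 150%/7⌋ = $28,845; SL = ⌊$100,212/4⌋ = $25,053 → take DB $28,845. Book value $105,767.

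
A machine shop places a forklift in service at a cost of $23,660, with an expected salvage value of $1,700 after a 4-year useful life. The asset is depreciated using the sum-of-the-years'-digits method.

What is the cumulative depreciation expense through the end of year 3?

Depreciable base = $23,660 − $1,700 = $21,960.
Sum of the years' digits = 4+3+2+1 = 10.
Year 1: $21,960 × 4/10 = $8,784. Book value $14,876.
Year 2: $21,960 × 3/10 = $6,588. Book value $8,288.
Year 3: $21,960 × 2/10 = $4,392. Book value $3,896.
Accumulated through year 3 = $23,660 − $3,896 = $19,764.

$19,764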